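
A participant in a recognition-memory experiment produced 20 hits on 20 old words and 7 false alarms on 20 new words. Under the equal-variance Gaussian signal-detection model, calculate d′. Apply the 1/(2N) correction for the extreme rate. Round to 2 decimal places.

d′ = 2.35

The hit rate is 20/20 = 1, so apply the 1/(2N) correction: H → 1 − 1/(2·20) = 0.97500.
z(H) = z(0.97500) = 1.960
z(FA) = z(0.35000) = -0.385
d' = 1.960 − (-0.385) = 2.345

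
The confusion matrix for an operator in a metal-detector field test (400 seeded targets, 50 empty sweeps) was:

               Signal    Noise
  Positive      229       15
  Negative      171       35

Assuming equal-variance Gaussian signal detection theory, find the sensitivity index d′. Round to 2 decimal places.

H = 229/400 = 0.5725
FA = 15/50 = 0.3000
z(H) = 0.183
z(FA) = -0.524
d' = z(H) − z(FA) = 0.183 − (-0.524) = 0.707

d′ = 0.71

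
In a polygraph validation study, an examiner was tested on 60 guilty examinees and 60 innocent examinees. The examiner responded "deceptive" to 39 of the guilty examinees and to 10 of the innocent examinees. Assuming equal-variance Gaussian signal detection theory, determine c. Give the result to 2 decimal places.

H = 39/60 = 0.6500
FA = 10/60 = 0.1667
z(0.6500) = 0.3853, z(0.1667) = -0.9673
c = −½·[z(H) + z(FA)] = −0.5 × (0.3853 + (-0.9673)) = 0.2910

c = 0.29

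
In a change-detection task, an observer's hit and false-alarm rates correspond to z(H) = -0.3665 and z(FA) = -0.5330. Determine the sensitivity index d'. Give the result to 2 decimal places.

d' = z(H) − z(FA) = -0.3665 − (-0.5330) = 0.1665

d' = 0.17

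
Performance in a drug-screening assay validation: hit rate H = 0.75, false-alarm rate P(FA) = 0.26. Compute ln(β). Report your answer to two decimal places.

z(H) = z(0.75) = 0.674
z(FA) = z(0.26) = -0.643
ln β = −½·[z(H)² − z(FA)²] = −0.5 × (0.454 − 0.413) = -0.0205

ln β = -0.02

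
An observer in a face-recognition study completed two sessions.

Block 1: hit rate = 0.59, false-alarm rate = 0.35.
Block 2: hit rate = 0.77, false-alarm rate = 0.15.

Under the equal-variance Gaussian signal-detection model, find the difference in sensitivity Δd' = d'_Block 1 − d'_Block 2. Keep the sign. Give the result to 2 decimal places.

Block 1: z(0.59) = 0.228, z(0.35) = -0.385, d' = 0.613
Block 2: z(0.77) = 0.739, z(0.15) = -1.036, d' = 1.775
Δd' = d'_Block 1 − d'_Block 2 = 0.613 − 1.775 = -1.162
Block 2 has the higher sensitivity.

Δd' = -1.16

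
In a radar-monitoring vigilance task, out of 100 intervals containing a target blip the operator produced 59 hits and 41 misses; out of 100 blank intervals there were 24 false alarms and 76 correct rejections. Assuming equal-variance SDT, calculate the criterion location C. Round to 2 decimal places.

C = 0.24

H = 59/100 = 0.5900
FA = 24/100 = 0.2400
z(H) = z(0.5900) = 0.228
z(FA) = z(0.2400) = -0.706
c = −½·[z(H) + z(FA)] = −0.5 × (0.228 + (-0.706)) = 0.239
c > 0: the operator has a conservative response bias.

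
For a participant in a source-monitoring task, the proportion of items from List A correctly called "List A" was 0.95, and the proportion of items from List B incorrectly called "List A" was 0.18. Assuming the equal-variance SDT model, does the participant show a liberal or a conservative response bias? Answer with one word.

liberal

z(H) = 1.645, z(FA) = -0.915
c = −½·(z(H) + z(FA)) = -0.365
c < 0 → liberal criterion (biased toward responding “yes”).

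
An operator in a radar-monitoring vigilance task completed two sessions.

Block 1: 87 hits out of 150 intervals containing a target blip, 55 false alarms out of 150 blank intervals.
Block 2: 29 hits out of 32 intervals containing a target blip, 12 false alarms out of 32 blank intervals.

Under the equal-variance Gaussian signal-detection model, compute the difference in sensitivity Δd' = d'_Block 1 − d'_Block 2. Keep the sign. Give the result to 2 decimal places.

Δd' = -1.09

Block 1: z(0.5800) = 0.202, z(0.3667) = -0.341, d' = 0.543
Block 2: z(0.9062) = 1.318, z(0.3750) = -0.319, d' = 1.637
Δd' = d'_Block 1 − d'_Block 2 = 0.543 − 1.637 = -1.094
Block 2 has the higher sensitivity.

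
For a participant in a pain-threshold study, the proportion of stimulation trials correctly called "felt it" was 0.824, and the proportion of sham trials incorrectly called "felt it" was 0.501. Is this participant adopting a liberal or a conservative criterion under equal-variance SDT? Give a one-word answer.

liberal

z(H) = 0.931, z(FA) = 0.003
c = −½·(z(H) + z(FA)) = -0.467
c < 0 → liberal criterion (biased toward responding “yes”).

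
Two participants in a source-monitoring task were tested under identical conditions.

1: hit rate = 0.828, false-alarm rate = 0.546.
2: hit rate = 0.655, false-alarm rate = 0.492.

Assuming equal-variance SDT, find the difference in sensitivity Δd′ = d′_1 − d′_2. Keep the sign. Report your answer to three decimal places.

Δd′ = 0.412

1: z(0.828) = 0.9463, z(0.546) = 0.1156, d' = 0.8307
2: z(0.655) = 0.3989, z(0.492) = -0.0201, d' = 0.4190
Δd' = d'_1 − d'_2 = 0.8307 − 0.4190 = 0.4117
1 has the higher sensitivity.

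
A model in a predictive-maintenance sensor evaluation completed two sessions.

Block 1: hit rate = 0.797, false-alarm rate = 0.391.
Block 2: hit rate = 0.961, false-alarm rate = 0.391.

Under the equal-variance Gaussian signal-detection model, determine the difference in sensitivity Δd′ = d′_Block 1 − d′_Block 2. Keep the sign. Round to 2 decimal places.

Block 1: z(0.797) = 0.831, z(0.391) = -0.277, d' = 1.108
Block 2: z(0.961) = 1.762, z(0.391) = -0.277, d' = 2.039
Δd' = d'_Block 1 − d'_Block 2 = 1.108 − 2.039 = -0.931
Block 2 has the higher sensitivity.

Δd′ = -0.93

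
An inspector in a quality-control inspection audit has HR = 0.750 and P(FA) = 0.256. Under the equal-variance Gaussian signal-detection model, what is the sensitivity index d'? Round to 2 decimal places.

d' = 1.33

z(H) = z(0.750) = 0.6745
z(FA) = z(0.256) = -0.6557
d' = z(H) − z(FA) = 0.6745 − (-0.6557) = 1.3302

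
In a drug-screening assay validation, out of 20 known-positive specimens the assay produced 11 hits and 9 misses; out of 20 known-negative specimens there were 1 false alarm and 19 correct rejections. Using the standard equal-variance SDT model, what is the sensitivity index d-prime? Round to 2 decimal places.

d-prime = 1.77

H = 11/20 = 0.5500
FA = 1/20 = 0.0500
z(H) = z(0.5500) = 0.126
z(FA) = z(0.0500) = -1.645
d' = z(H) − z(FA) = 0.126 − (-1.645) = 1.771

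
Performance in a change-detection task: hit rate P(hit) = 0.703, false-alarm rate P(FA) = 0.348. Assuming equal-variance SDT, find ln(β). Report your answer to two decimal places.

ln β = -0.07

Φ⁻¹(0.703) = 0.533, Φ⁻¹(0.348) = -0.391
ln β = −½·[z(H)² − z(FA)²] = −0.5 × (0.284 − 0.153) = -0.0655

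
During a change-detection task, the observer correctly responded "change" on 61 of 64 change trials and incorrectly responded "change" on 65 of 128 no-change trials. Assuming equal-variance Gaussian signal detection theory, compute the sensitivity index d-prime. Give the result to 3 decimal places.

d-prime = 1.656

H = 61/64 = 0.9531
FA = 65/128 = 0.5078
z(H) = 1.6757
z(FA) = 0.0196
d' = z(H) − z(FA) = 1.6757 − 0.0196 = 1.6561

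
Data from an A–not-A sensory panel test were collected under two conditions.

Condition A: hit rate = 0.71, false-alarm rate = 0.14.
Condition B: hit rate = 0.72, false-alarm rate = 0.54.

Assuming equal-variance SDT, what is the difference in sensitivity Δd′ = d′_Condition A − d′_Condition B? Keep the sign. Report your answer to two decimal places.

Δd′ = 1.15

Condition A: z(0.71) = 0.553, z(0.14) = -1.080, d' = 1.633
Condition B: z(0.72) = 0.583, z(0.54) = 0.100, d' = 0.483
Δd' = d'_Condition A − d'_Condition B = 1.633 − 0.483 = 1.150
Condition A has the higher sensitivity.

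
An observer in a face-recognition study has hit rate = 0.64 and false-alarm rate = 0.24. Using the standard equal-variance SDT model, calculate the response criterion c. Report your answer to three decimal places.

z(H) = z(0.64) = 0.3585
z(FA) = z(0.24) = -0.7063
c = −½·[z(H) + z(FA)] = −0.5 × (0.3585 + (-0.7063)) = 0.1739
c > 0: the observer has a conservative response bias.

c = 0.174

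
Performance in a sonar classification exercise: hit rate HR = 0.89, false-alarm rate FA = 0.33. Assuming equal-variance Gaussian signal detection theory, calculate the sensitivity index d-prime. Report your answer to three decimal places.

z(H) = 1.2265
z(FA) = -0.4399
d' = z(H) − z(FA) = 1.2265 − (-0.4399) = 1.6664

d-prime = 1.666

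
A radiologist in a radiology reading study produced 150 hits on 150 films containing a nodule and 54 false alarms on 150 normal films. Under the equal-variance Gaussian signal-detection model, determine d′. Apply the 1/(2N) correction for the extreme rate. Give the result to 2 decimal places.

d′ = 3.07

The hit rate is 150/150 = 1, so apply the 1/(2N) correction: H → 1 − 1/(2·150) = 0.99667.
z(H) = z(0.99667) = 2.713
z(FA) = z(0.36000) = -0.358
d' = 2.713 − (-0.358) = 3.071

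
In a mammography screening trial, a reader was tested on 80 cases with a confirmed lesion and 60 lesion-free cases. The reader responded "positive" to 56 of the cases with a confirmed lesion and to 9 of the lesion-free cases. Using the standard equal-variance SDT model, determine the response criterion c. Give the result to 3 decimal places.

c = 0.256

H = 56/80 = 0.7000
FA = 9/60 = 0.1500
Φ⁻¹(H) = Φ⁻¹(0.7000) = 0.5244
Φ⁻¹(FA) = Φ⁻¹(0.1500) = -1.0364
c = −½·[z(H) + z(FA)] = −0.5 × (0.5244 + (-1.0364)) = 0.2560
c > 0: the reader has a conservative response bias.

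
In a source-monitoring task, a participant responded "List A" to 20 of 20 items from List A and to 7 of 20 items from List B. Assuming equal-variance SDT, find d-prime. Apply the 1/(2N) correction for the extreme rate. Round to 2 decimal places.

d-prime = 2.35

The hit rate is 20/20 = 1, so apply the 1/(2N) correction: H → 1 − 1/(2·20) = 0.97500.
z(H) = z(0.97500) = 1.960
z(FA) = z(0.35000) = -0.385
d' = 1.960 − (-0.385) = 2.345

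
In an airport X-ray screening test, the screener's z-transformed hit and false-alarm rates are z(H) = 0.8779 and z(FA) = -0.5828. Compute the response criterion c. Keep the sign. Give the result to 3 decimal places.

c = -0.148

c = −½·[z(H) + z(FA)] = −½·(0.8779 + (-0.5828)) = -0.14755
c < 0: the screener has a liberal response bias.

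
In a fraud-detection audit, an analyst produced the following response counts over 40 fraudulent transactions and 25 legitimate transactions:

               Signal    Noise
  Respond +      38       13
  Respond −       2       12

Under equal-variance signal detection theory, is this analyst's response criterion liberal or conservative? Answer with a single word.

z(H) = 1.645, z(FA) = 0.050
c = −½·(z(H) + z(FA)) = -0.8475
c < 0 → liberal criterion (biased toward responding “yes”).

liberal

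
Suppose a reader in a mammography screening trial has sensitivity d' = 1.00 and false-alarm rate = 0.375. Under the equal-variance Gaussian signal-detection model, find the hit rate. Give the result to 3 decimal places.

hit rate = 0.752

z(false-alarm rate) = z(0.375) = -0.3186
z(H) = z(FA) + d' = -0.3186 + 1.00 = 0.6814
hit rate = Φ(0.6814) = 0.7522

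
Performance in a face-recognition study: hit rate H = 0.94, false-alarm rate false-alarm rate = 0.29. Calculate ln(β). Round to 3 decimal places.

z(H) = z(0.94) = 1.5548
z(FA) = z(0.29) = -0.5534
ln β = −½·[z(H)² − z(FA)²] = −0.5 × (2.4174 − 0.3063) = -1.05555

ln β = -1.056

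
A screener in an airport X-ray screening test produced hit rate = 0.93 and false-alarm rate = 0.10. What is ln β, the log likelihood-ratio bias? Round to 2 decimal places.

z(H) = 1.476
z(FA) = -1.282
ln β = −½·[z(H)² − z(FA)²] = −0.5 × (2.179 − 1.644) = -0.2675

ln β = -0.27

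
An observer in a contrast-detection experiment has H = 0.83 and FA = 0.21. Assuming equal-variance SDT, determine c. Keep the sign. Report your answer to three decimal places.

c = -0.074

Φ⁻¹(H) = 0.9542
Φ⁻¹(FA) = -0.8064
c = −½·[z(H) + z(FA)] = −0.5 × (0.9542 + (-0.8064)) = -0.0739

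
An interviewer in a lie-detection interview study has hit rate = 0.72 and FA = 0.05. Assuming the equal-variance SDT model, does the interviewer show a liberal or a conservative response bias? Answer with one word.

z(H) = 0.583, z(FA) = -1.645
c = −½·(z(H) + z(FA)) = 0.531
c > 0 → conservative criterion (biased toward responding “no”).

conservative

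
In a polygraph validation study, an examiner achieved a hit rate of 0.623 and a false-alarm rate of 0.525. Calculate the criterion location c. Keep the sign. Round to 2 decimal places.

z(H) = z(0.623) = 0.313
z(FA) = z(0.525) = 0.063
c = −½·[z(H) + z(FA)] = −0.5 × (0.313 + 0.063) = -0.188

c = -0.19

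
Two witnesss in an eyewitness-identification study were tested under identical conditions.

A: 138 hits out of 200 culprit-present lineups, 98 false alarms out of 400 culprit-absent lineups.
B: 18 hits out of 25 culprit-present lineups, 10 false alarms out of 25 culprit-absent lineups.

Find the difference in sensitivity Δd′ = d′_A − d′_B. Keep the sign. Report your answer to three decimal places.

A: z(0.6900) = 0.4959, z(0.2450) = -0.6903, d' = 1.1862
B: z(0.7200) = 0.5828, z(0.4000) = -0.2533, d' = 0.8361
Δd' = d'_A − d'_B = 1.1862 − 0.8361 = 0.3501
A has the higher sensitivity.

Δd′ = 0.350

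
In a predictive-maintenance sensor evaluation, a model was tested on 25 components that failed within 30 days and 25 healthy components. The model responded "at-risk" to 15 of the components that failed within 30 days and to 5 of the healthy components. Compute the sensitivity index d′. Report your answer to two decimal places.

H = 15/25 = 0.6000
FA = 5/25 = 0.2000
z(H) = z(0.6000) = 0.2533
z(FA) = z(0.2000) = -0.8416
d' = z(H) − z(FA) = 0.2533 − (-0.8416) = 1.0949

d′ = 1.09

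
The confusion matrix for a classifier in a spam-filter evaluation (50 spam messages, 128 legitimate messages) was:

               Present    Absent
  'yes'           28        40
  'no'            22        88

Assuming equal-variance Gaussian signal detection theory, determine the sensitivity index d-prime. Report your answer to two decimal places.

d-prime = 0.64

H = 28/50 = 0.5600
FA = 40/128 = 0.3125
z(0.5600) = 0.1510, z(0.3125) = -0.4888
d' = z(H) − z(FA) = 0.1510 − (-0.4888) = 0.6398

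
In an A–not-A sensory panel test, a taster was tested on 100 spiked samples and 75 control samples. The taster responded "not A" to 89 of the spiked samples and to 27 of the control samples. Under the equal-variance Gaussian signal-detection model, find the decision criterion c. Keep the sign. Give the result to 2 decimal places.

H = 89/100 = 0.8900
FA = 27/75 = 0.3600
Φ⁻¹(H) = Φ⁻¹(0.8900) = 1.2265
Φ⁻¹(FA) = Φ⁻¹(0.3600) = -0.3585
c = −½·[z(H) + z(FA)] = −0.5 × (1.2265 + (-0.3585)) = -0.4340
c < 0: the taster has a liberal response bias.

c = -0.43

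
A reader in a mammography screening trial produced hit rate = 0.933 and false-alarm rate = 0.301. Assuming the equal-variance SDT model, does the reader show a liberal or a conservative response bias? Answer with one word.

liberal

z(H) = 1.499, z(FA) = -0.522
c = −½·(z(H) + z(FA)) = -0.4885
c < 0 → liberal criterion (biased toward responding “yes”).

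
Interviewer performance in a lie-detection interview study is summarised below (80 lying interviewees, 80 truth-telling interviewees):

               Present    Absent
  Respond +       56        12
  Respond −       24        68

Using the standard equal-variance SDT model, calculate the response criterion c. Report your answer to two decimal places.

c = 0.26

H = 56/80 = 0.7000
FA = 12/80 = 0.1500
Φ⁻¹(H) = Φ⁻¹(0.7000) = 0.524
Φ⁻¹(FA) = Φ⁻¹(0.1500) = -1.036
c = −½·[z(H) + z(FA)] = −0.5 × (0.524 + (-1.036)) = 0.256
c > 0: the interviewer has a conservative response bias.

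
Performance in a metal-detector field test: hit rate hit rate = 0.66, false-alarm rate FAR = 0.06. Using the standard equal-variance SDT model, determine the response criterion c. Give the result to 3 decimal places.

c = 0.571

z(0.66) = 0.4125, z(0.06) = -1.5548
c = −½·[z(H) + z(FA)] = −0.5 × (0.4125 + (-1.5548)) = 0.57115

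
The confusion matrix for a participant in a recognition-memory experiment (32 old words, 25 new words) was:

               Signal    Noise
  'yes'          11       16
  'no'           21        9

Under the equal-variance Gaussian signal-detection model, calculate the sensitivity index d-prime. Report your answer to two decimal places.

d-prime = -0.76

H = 11/32 = 0.3438
FA = 16/25 = 0.6400
Φ⁻¹(H) = Φ⁻¹(0.3438) = -0.402
Φ⁻¹(FA) = Φ⁻¹(0.6400) = 0.358
d' = z(H) − z(FA) = -0.402 − 0.358 = -0.760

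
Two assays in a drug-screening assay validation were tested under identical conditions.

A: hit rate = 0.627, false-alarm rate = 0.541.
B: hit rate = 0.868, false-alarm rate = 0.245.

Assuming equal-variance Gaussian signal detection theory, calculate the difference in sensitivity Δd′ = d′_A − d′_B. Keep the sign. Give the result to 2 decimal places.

A: z(0.627) = 0.324, z(0.541) = 0.103, d' = 0.221
B: z(0.868) = 1.117, z(0.245) = -0.690, d' = 1.807
Δd' = d'_A − d'_B = 0.221 − 1.807 = -1.586
B has the higher sensitivity.

Δd′ = -1.59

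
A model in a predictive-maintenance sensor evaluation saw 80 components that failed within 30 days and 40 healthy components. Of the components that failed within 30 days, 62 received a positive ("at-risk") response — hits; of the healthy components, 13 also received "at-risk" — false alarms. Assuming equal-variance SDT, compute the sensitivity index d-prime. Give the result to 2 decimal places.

H = 62/80 = 0.7750
FA = 13/40 = 0.3250
z(H) = 0.755
z(FA) = -0.454
d' = z(H) − z(FA) = 0.755 − (-0.454) = 1.209

d-prime = 1.21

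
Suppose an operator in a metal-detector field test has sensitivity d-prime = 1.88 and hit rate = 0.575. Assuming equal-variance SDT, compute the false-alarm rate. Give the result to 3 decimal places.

z(hit rate) = z(0.575) = 0.1891
z(FA) = z(H) − d' = 0.1891 − 1.88 = -1.6909
false-alarm rate = Φ(-1.6909) = 0.0454

false-alarm rate = 0.045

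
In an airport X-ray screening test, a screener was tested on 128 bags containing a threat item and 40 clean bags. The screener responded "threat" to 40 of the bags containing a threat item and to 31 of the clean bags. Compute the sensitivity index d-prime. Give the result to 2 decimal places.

d-prime = -1.24

H = 40/128 = 0.3125
FA = 31/40 = 0.7750
Φ⁻¹(H) = Φ⁻¹(0.3125) = -0.489
Φ⁻¹(FA) = Φ⁻¹(0.7750) = 0.755
d' = z(H) − z(FA) = -0.489 − 0.755 = -1.244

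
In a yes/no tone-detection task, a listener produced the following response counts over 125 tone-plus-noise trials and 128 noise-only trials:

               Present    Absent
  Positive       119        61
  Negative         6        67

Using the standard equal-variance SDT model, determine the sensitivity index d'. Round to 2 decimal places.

H = 119/125 = 0.9520
FA = 61/128 = 0.4766
z(0.9520) = 1.665, z(0.4766) = -0.059
d' = z(H) − z(FA) = 1.665 − (-0.059) = 1.724

d' = 1.72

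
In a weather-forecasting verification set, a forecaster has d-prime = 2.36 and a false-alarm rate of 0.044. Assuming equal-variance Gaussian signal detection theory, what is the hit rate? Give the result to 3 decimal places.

hit rate = 0.743

z(false-alarm rate) = z(0.044) = -1.7060
z(H) = z(FA) + d' = -1.7060 + 2.36 = 0.6540
hit rate = Φ(0.6540) = 0.7434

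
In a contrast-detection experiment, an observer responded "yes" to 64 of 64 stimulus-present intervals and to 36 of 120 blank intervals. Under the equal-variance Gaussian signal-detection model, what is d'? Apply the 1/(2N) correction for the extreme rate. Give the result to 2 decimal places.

d' = 2.94

The hit rate is 64/64 = 1, so apply the 1/(2N) correction: H → 1 − 1/(2·64) = 0.99219.
z(H) = z(0.99219) = 2.418
z(FA) = z(0.30000) = -0.524
d' = 2.418 − (-0.524) = 2.942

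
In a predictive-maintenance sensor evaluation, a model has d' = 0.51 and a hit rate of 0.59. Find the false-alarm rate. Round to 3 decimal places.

z(hit rate) = z(0.59) = 0.2275
z(FA) = z(H) − d' = 0.2275 − 0.51 = -0.2825
false-alarm rate = Φ(-0.2825) = 0.3888

false-alarm rate = 0.389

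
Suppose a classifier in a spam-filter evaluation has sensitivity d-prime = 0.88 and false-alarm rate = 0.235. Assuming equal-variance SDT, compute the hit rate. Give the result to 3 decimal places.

z(false-alarm rate) = z(0.235) = -0.7225
z(H) = z(FA) + d' = -0.7225 + 0.88 = 0.1575
hit rate = Φ(0.1575) = 0.5626

hit rate = 0.563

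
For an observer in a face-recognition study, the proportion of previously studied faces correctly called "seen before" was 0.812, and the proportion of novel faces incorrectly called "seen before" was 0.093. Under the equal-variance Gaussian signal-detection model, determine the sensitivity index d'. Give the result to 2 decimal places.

d' = 2.21

z(0.812) = 0.885, z(0.093) = -1.323
d' = z(H) − z(FA) = 0.885 − (-1.323) = 2.208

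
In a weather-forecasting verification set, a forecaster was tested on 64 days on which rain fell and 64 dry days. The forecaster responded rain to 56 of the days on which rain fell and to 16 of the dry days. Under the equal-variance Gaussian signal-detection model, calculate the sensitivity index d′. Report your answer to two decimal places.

d′ = 1.82

H = 56/64 = 0.8750
FA = 16/64 = 0.2500
Φ⁻¹(H) = 1.1503
Φ⁻¹(FA) = -0.6745
d' = z(H) − z(FA) = 1.1503 − (-0.6745) = 1.8248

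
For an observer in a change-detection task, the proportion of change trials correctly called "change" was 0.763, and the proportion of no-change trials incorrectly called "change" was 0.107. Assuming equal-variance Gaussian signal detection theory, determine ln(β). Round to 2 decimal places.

ln β = 0.52

z(H) = z(0.763) = 0.716
z(FA) = z(0.107) = -1.243
ln β = −½·[z(H)² − z(FA)²] = −0.5 × (0.513 − 1.545) = 0.516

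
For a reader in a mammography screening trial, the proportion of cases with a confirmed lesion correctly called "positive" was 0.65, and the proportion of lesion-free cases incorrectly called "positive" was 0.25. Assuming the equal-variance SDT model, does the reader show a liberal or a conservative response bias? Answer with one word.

z(H) = 0.385, z(FA) = -0.674
c = −½·(z(H) + z(FA)) = 0.1445
c > 0 → conservative criterion (biased toward responding “no”).

conservative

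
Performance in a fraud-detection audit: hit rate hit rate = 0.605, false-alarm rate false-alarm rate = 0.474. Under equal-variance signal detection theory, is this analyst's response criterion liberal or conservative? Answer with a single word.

liberal

z(H) = 0.266, z(FA) = -0.065
c = −½·(z(H) + z(FA)) = -0.1005
c < 0 → liberal criterion (biased toward responding “yes”).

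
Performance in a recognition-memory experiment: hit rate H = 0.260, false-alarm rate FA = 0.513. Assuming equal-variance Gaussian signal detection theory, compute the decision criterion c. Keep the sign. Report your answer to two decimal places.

z(0.260) = -0.6433, z(0.513) = 0.0326
c = −½·[z(H) + z(FA)] = −0.5 × (-0.6433 + 0.0326) = 0.30535
c > 0: the participant has a conservative response bias.

c = 0.31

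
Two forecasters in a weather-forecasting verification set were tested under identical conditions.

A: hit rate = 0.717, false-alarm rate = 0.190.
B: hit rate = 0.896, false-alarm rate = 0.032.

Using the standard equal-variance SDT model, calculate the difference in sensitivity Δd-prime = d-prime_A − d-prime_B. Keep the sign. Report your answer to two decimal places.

A: z(0.717) = 0.574, z(0.190) = -0.878, d' = 1.452
B: z(0.896) = 1.259, z(0.032) = -1.852, d' = 3.111
Δd' = d'_A − d'_B = 1.452 − 3.111 = -1.659
B has the higher sensitivity.

Δd-prime = -1.66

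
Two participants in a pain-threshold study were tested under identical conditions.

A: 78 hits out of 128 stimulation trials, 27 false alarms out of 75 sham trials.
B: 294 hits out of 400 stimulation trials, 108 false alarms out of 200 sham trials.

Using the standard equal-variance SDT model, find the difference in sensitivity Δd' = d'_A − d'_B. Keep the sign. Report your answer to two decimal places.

Δd' = 0.11

A: z(0.6094) = 0.278, z(0.3600) = -0.358, d' = 0.636
B: z(0.7350) = 0.628, z(0.5400) = 0.100, d' = 0.528
Δd' = d'_A − d'_B = 0.636 − 0.528 = 0.108
A has the higher sensitivity.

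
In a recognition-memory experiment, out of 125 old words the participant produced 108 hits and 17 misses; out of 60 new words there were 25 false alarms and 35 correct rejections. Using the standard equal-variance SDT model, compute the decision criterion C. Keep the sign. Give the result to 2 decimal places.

C = -0.44

H = 108/125 = 0.8640
FA = 25/60 = 0.4167
z(H) = z(0.8640) = 1.098
z(FA) = z(0.4167) = -0.210
c = −½·[z(H) + z(FA)] = −0.5 × (1.098 + (-0.210)) = -0.444
c < 0: the participant has a liberal response bias.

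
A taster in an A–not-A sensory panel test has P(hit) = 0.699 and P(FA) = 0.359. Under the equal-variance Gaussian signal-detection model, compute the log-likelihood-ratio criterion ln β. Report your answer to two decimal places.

Φ⁻¹(H) = Φ⁻¹(0.699) = 0.522
Φ⁻¹(FA) = Φ⁻¹(0.359) = -0.361
ln β = −½·[z(H)² − z(FA)²] = −0.5 × (0.272 − 0.130) = -0.071

ln β = -0.07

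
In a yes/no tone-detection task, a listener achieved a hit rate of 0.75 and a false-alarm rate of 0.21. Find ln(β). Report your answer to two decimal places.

ln β = 0.10

z(H) = 0.674
z(FA) = -0.806
ln β = −½·[z(H)² − z(FA)²] = −0.5 × (0.454 − 0.650) = 0.098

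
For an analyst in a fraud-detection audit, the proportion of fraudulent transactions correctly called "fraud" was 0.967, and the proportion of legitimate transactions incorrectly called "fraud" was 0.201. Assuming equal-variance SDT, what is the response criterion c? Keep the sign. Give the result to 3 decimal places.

Φ⁻¹(H) = Φ⁻¹(0.967) = 1.8384
Φ⁻¹(FA) = Φ⁻¹(0.201) = -0.8381
c = −½·[z(H) + z(FA)] = −0.5 × (1.8384 + (-0.8381)) = -0.50015
c < 0: the analyst has a liberal response bias.

c = -0.500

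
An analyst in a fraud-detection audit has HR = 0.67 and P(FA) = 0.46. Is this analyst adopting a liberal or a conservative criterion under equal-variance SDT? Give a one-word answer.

z(H) = 0.440, z(FA) = -0.100
c = −½·(z(H) + z(FA)) = -0.170
c < 0 → liberal criterion (biased toward responding “yes”).

liberal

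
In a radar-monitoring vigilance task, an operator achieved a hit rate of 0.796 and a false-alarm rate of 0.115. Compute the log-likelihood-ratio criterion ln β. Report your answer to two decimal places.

ln β = 0.38

Φ⁻¹(H) = Φ⁻¹(0.796) = 0.827
Φ⁻¹(FA) = Φ⁻¹(0.115) = -1.200
ln β = −½·[z(H)² − z(FA)²] = −0.5 × (0.684 − 1.440) = 0.378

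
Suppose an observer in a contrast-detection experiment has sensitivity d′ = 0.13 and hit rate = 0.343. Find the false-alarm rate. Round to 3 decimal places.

z(hit rate) = z(0.343) = -0.4043
z(FA) = z(H) − d' = -0.4043 − 0.13 = -0.5343
false-alarm rate = Φ(-0.5343) = 0.2966

false-alarm rate = 0.297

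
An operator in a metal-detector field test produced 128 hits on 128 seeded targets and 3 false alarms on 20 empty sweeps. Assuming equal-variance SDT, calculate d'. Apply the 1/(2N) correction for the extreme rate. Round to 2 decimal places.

The hit rate is 128/128 = 1, so apply the 1/(2N) correction: H → 1 − 1/(2·128) = 0.99609.
z(H) = z(0.99609) = 2.660
z(FA) = z(0.15000) = -1.036
d' = 2.660 − (-1.036) = 3.696

d' = 3.70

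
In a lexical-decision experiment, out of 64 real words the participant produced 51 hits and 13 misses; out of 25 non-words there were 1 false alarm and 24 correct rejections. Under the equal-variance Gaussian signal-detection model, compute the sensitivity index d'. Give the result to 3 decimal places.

H = 51/64 = 0.7969
FA = 1/25 = 0.0400
z(H) = 0.8306
z(FA) = -1.7507
d' = z(H) − z(FA) = 0.8306 − (-1.7507) = 2.5813

d' = 2.581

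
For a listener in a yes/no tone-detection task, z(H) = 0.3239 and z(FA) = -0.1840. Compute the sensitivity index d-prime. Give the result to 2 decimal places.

d' = z(H) − z(FA) = 0.3239 − (-0.1840) = 0.5079

d-prime = 0.51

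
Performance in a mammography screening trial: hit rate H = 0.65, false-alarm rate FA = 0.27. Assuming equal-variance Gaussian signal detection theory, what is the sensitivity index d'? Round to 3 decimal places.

z(H) = 0.3853
z(FA) = -0.6128
d' = z(H) − z(FA) = 0.3853 − (-0.6128) = 0.9981

d' = 0.998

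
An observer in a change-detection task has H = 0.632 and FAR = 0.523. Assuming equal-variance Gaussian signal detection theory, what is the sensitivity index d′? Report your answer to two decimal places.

d′ = 0.28

z(H) = z(0.632) = 0.337
z(FA) = z(0.523) = 0.058
d' = z(H) − z(FA) = 0.337 − 0.058 = 0.279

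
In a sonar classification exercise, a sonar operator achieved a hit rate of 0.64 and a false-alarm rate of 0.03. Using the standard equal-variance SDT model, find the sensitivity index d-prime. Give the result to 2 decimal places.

z(0.64) = 0.3585, z(0.03) = -1.8808
d' = z(H) − z(FA) = 0.3585 − (-1.8808) = 2.2393

d-prime = 2.24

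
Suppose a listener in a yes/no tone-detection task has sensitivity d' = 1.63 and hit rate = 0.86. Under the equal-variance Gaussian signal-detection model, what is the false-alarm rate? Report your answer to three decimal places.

z(hit rate) = z(0.86) = 1.0803
z(FA) = z(H) − d' = 1.0803 − 1.63 = -0.5497
false-alarm rate = Φ(-0.5497) = 0.2913

false-alarm rate = 0.291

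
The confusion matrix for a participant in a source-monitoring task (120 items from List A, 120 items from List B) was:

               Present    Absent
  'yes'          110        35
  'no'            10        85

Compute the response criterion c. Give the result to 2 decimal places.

H = 110/120 = 0.9167
FA = 35/120 = 0.2917
Φ⁻¹(H) = Φ⁻¹(0.9167) = 1.3832
Φ⁻¹(FA) = Φ⁻¹(0.2917) = -0.5484
c = −½·[z(H) + z(FA)] = −0.5 × (1.3832 + (-0.5484)) = -0.4174

c = -0.42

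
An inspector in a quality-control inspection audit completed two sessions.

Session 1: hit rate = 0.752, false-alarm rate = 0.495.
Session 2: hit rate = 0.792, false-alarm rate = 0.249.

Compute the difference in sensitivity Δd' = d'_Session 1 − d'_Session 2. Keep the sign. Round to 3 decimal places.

Session 1: z(0.752) = 0.6808, z(0.495) = -0.0125, d' = 0.6933
Session 2: z(0.792) = 0.8134, z(0.249) = -0.6776, d' = 1.4910
Δd' = d'_Session 1 − d'_Session 2 = 0.6933 − 1.4910 = -0.7977
Session 2 has the higher sensitivity.

Δd' = -0.798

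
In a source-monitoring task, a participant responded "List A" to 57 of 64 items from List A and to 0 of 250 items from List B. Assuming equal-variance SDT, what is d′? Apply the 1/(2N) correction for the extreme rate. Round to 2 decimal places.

The false-alarm rate is 0/250 = 0, so apply the 1/(2N) correction: FA → 1/(2·250) = 0.00200.
z(H) = z(0.89062) = 1.230
z(FA) = z(0.00200) = -2.878
d' = 1.230 − (-2.878) = 4.108

d′ = 4.11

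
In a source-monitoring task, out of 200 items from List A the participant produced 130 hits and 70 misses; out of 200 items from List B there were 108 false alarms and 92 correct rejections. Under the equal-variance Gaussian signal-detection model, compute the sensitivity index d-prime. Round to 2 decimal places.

H = 130/200 = 0.6500
FA = 108/200 = 0.5400
z(H) = 0.3853
z(FA) = 0.1004
d' = z(H) − z(FA) = 0.3853 − 0.1004 = 0.2849

d-prime = 0.28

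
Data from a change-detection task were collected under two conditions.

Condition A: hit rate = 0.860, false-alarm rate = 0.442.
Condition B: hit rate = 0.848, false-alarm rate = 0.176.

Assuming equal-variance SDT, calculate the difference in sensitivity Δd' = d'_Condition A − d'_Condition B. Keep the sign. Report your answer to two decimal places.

Condition A: z(0.860) = 1.080, z(0.442) = -0.146, d' = 1.226
Condition B: z(0.848) = 1.028, z(0.176) = -0.931, d' = 1.959
Δd' = d'_Condition A − d'_Condition B = 1.226 − 1.959 = -0.733
Condition B has the higher sensitivity.

Δd' = -0.73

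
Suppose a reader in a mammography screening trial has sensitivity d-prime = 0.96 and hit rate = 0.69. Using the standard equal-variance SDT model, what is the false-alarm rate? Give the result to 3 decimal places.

z(hit rate) = z(0.69) = 0.4959
z(FA) = z(H) − d' = 0.4959 − 0.96 = -0.4641
false-alarm rate = Φ(-0.4641) = 0.3213

false-alarm rate = 0.321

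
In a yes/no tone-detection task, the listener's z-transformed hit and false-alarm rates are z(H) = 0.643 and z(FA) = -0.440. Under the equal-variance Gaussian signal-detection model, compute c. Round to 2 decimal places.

c = −½·[z(H) + z(FA)] = −½·(0.643 + (-0.440)) = -0.1015

c = -0.10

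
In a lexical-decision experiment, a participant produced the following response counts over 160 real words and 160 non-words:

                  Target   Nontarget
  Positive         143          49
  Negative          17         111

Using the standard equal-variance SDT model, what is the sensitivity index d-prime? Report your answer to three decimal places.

d-prime = 1.753

H = 143/160 = 0.8938
FA = 49/160 = 0.3063
z(H) = z(0.8938) = 1.2470
z(FA) = z(0.3063) = -0.5064
d' = z(H) − z(FA) = 1.2470 − (-0.5064) = 1.7534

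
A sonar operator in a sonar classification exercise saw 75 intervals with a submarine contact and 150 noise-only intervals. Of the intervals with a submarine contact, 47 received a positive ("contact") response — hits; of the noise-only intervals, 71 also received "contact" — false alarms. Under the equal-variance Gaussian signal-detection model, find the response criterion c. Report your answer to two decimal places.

c = -0.13

H = 47/75 = 0.6267
FA = 71/150 = 0.4733
z(0.6267) = 0.3231, z(0.4733) = -0.0670
c = −½·[z(H) + z(FA)] = −0.5 × (0.3231 + (-0.0670)) = -0.12805
c < 0: the sonar operator has a liberal response bias.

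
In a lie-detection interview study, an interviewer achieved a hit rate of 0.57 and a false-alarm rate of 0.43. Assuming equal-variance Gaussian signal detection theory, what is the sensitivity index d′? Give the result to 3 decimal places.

d′ = 0.353

z(H) = z(0.57) = 0.1764
z(FA) = z(0.43) = -0.1764
d' = z(H) − z(FA) = 0.1764 − (-0.1764) = 0.3528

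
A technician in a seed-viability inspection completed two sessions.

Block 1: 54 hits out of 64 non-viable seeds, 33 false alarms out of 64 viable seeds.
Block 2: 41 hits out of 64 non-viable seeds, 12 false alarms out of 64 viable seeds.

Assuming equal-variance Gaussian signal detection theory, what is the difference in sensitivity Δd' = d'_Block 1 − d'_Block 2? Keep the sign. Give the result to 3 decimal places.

Block 1: z(0.8438) = 1.0102, z(0.5156) = 0.0391, d' = 0.9711
Block 2: z(0.6406) = 0.3601, z(0.1875) = -0.8871, d' = 1.2472
Δd' = d'_Block 1 − d'_Block 2 = 0.9711 − 1.2472 = -0.2761
Block 2 has the higher sensitivity.

Δd' = -0.276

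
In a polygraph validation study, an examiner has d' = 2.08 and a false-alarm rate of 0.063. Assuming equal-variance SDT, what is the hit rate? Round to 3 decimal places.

hit rate = 0.709

z(false-alarm rate) = z(0.063) = -1.5301
z(H) = z(FA) + d' = -1.5301 + 2.08 = 0.5499
hit rate = Φ(0.5499) = 0.7088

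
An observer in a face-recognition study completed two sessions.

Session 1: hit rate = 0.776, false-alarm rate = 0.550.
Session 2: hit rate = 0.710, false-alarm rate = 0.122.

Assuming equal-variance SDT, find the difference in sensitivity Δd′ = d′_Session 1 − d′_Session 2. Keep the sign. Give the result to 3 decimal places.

Session 1: z(0.776) = 0.7588, z(0.550) = 0.1257, d' = 0.6331
Session 2: z(0.710) = 0.5534, z(0.122) = -1.1650, d' = 1.7184
Δd' = d'_Session 1 − d'_Session 2 = 0.6331 − 1.7184 = -1.0853
Session 2 has the higher sensitivity.

Δd′ = -1.085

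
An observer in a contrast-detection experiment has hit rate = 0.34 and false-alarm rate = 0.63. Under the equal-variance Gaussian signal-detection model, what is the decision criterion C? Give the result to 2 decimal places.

Φ⁻¹(H) = Φ⁻¹(0.34) = -0.412
Φ⁻¹(FA) = Φ⁻¹(0.63) = 0.332
c = −½·[z(H) + z(FA)] = −0.5 × (-0.412 + 0.332) = 0.040
c > 0: the observer has a conservative response bias.

C = 0.04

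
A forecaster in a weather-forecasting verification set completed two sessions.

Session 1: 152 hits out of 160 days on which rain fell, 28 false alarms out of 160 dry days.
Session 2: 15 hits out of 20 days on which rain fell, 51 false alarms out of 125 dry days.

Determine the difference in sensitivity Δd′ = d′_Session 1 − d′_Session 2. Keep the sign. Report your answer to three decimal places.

Session 1: z(0.9500) = 1.6449, z(0.1750) = -0.9346, d' = 2.5795
Session 2: z(0.7500) = 0.6745, z(0.4080) = -0.2327, d' = 0.9072
Δd' = d'_Session 1 − d'_Session 2 = 2.5795 − 0.9072 = 1.6723
Session 1 has the higher sensitivity.

Δd′ = 1.672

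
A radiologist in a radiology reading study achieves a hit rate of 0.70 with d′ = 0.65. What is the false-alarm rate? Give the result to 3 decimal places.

false-alarm rate = 0.450

z(hit rate) = z(0.70) = 0.5244
z(FA) = z(H) − d' = 0.5244 − 0.65 = -0.1256
false-alarm rate = Φ(-0.1256) = 0.4500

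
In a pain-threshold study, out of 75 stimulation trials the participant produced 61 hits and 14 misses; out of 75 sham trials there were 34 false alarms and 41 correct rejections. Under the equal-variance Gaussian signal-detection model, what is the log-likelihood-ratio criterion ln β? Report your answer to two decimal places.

ln β = -0.39

H = 61/75 = 0.8133
FA = 34/75 = 0.4533
z(0.8133) = 0.890, z(0.4533) = -0.117
ln β = −½·[z(H)² − z(FA)²] = −0.5 × (0.792 − 0.014) = -0.389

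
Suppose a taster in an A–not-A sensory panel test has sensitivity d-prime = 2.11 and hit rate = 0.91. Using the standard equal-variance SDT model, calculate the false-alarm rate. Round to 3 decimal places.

false-alarm rate = 0.221

z(hit rate) = z(0.91) = 1.3408
z(FA) = z(H) − d' = 1.3408 − 2.11 = -0.7692
false-alarm rate = Φ(-0.7692) = 0.2209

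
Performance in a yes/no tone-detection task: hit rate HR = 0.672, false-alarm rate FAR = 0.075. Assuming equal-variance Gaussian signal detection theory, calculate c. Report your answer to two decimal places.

c = 0.50

Φ⁻¹(H) = Φ⁻¹(0.672) = 0.445
Φ⁻¹(FA) = Φ⁻¹(0.075) = -1.440
c = −½·[z(H) + z(FA)] = −0.5 × (0.445 + (-1.440)) = 0.4975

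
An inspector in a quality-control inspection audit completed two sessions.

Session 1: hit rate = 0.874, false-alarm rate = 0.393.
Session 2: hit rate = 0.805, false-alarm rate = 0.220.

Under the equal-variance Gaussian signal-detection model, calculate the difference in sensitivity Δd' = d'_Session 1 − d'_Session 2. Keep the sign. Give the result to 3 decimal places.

Session 1: z(0.874) = 1.1455, z(0.393) = -0.2715, d' = 1.4170
Session 2: z(0.805) = 0.8596, z(0.220) = -0.7722, d' = 1.6318
Δd' = d'_Session 1 − d'_Session 2 = 1.4170 − 1.6318 = -0.2148
Session 2 has the higher sensitivity.

Δd' = -0.215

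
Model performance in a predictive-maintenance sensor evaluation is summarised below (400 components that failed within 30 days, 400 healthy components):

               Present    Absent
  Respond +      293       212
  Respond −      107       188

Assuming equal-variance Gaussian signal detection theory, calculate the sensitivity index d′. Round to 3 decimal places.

H = 293/400 = 0.7325
FA = 212/400 = 0.5300
z(H) = 0.6204
z(FA) = 0.0753
d' = z(H) − z(FA) = 0.6204 − 0.0753 = 0.5451

d′ = 0.545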